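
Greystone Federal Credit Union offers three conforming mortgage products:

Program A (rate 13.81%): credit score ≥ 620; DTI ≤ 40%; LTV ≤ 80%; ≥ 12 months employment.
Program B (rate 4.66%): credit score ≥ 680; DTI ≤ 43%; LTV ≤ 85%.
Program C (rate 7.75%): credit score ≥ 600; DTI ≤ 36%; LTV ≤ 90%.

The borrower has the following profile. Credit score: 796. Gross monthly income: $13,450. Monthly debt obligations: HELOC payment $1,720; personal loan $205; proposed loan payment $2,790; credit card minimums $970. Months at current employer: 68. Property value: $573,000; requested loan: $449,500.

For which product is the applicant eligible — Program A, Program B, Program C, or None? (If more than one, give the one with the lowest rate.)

Program B

Total debts = (1,720 + 205 + 2,790 + 970) = 5,685; DTI = 5,685/13,450 = 42.3%.
LTV = 449,500/573,000 = 78.4%.
Program A: score 796 ≥ 620; DTI 42.3% > 40%; LTV 78.4% ≤ 80%; employment 68 ≥ 12 mo → does not qualify.
Program B: score 796 ≥ 680; DTI 42.3% ≤ 43%; LTV 78.4% ≤ 85% → qualifies.
Program C: score 796 ≥ 600; DTI 42.3% > 36%; LTV 78.4% ≤ 90% → does not qualify.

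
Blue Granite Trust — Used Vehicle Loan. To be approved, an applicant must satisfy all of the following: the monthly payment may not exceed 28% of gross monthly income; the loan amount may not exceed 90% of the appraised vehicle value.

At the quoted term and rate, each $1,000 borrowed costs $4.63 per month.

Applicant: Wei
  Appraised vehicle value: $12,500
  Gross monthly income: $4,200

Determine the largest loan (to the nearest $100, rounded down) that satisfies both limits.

Payment cap: 28% × $4,200 = $1,176/month.
At $4.63 per $1,000, that supports 1,176/4.63 × 1,000 ≈ $253,995 → $253,900.
LTV cap: 90% × $12,500 = $11,250 → $11,200.
Binding constraint: loan-to-value.

$11,200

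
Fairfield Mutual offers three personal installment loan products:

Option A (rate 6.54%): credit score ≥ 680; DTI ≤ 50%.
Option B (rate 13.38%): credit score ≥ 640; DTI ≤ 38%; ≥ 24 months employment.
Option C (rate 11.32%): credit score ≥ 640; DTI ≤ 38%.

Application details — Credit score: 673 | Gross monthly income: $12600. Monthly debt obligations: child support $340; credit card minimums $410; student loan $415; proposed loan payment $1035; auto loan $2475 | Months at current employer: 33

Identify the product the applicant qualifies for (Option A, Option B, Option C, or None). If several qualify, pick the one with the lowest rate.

Total debts = (340 + 410 + 415 + 1,035 + 2,475) = 4,675; DTI = 4,675/12,600 = 37.1%.
Option A: score 673 < 680; DTI 37.1% ≤ 50% → does not qualify.
Option B: score 673 ≥ 640; DTI 37.1% ≤ 38%; employment 33 ≥ 24 mo → qualifies.
Option C: score 673 ≥ 640; DTI 37.1% ≤ 38% → qualifies.
Qualifying: Option B, Option C. Lowest rate is 11.32% → Option C.

Option C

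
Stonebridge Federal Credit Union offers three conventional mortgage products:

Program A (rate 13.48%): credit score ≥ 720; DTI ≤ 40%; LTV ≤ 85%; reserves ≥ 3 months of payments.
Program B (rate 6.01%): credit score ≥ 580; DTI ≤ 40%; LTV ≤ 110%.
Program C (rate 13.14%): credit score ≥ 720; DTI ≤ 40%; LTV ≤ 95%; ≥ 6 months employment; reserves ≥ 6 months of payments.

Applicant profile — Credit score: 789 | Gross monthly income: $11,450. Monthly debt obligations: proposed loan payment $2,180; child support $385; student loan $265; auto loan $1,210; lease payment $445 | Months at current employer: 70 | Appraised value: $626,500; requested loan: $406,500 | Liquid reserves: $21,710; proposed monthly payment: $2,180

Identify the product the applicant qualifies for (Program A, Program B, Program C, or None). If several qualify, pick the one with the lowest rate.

Total debts = (2,180 + 385 + 265 + 1,210 + 445) = 4,485; DTI = 4,485/11,450 = 39.2%.
LTV = 406,500/626,500 = 64.9%.
Reserves = 21,710/2,180 = 10.0 months.
Program A: score 789 ≥ 720; DTI 39.2% ≤ 40%; LTV 64.9% ≤ 85%; reserves 10.0 ≥ 3 mo → qualifies.
Program B: score 789 ≥ 580; DTI 39.2% ≤ 40%; LTV 64.9% ≤ 110% → qualifies.
Program C: score 789 ≥ 720; DTI 39.2% ≤ 40%; LTV 64.9% ≤ 95%; employment 70 ≥ 6 mo; reserves 10.0 ≥ 6 mo → qualifies.
Qualifying: Program A, Program B, Program C. Lowest rate is 6.01% → Program B.

Program B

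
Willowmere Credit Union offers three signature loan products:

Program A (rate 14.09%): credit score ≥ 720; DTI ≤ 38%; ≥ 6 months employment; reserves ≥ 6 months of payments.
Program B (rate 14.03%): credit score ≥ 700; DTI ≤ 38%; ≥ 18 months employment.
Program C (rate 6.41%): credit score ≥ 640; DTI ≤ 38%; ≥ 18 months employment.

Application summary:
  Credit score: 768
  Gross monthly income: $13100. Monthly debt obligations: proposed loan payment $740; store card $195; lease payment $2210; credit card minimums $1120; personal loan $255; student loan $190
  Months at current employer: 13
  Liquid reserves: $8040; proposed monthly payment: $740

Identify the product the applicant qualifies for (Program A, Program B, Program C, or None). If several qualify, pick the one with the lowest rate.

Program A

Total debts = (740 + 195 + 2,210 + 1,120 + 255 + 190) = 4,710; DTI = 4,710/13,100 = 36%.
Reserves = 8,040/740 = 10.9 months.
Program A: score 768 ≥ 720; DTI 36% ≤ 38%; employment 13 ≥ 6 mo; reserves 10.9 ≥ 6 mo → qualifies.
Program B: score 768 ≥ 700; DTI 36% ≤ 38%; employment 13 < 18 mo → does not qualify.
Program C: score 768 ≥ 640; DTI 36% ≤ 38%; employment 13 < 18 mo → does not qualify.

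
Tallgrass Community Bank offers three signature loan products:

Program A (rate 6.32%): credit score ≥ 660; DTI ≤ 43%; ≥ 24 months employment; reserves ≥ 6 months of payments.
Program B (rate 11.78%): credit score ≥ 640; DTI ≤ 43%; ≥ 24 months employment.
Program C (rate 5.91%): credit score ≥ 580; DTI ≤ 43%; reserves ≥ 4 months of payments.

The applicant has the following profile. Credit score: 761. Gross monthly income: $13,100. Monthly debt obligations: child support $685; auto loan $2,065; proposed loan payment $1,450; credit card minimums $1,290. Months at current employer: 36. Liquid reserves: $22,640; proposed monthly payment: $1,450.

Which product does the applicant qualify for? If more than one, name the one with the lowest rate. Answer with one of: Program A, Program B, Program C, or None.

Total debts = (685 + 2,065 + 1,450 + 1,290) = 5,490; DTI = 5,490/13,100 = 41.9%.
Reserves = 22,640/1,450 = 15.6 months.
Program A: score 761 ≥ 660; DTI 41.9% ≤ 43%; employment 36 ≥ 24 mo; reserves 15.6 ≥ 6 mo → qualifies.
Program B: score 761 ≥ 640; DTI 41.9% ≤ 43%; employment 36 ≥ 24 mo → qualifies.
Program C: score 761 ≥ 580; DTI 41.9% ≤ 43%; reserves 15.6 ≥ 4 mo → qualifies.
Qualifying: Program A, Program B, Program C. Lowest rate is 5.91% → Program C.

Program C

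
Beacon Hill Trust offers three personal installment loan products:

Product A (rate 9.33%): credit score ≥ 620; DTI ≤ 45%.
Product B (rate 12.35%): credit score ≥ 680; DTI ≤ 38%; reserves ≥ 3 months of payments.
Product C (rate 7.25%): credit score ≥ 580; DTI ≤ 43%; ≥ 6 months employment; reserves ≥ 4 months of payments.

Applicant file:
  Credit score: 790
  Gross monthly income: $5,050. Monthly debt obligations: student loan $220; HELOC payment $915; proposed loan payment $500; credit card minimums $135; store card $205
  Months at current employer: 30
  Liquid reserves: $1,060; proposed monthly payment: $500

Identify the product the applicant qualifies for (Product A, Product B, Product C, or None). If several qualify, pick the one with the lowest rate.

Total debts = (220 + 915 + 500 + 135 + 205) = 1,975; DTI = 1,975/5,050 = 39.1%.
Reserves = 1,060/500 = 2.1 months.
Product A: score 790 ≥ 620; DTI 39.1% ≤ 45% → qualifies.
Product B: score 790 ≥ 680; DTI 39.1% > 38%; reserves 2.1 < 3 mo → does not qualify.
Product C: score 790 ≥ 580; DTI 39.1% ≤ 43%; employment 30 ≥ 6 mo; reserves 2.1 < 4 mo → does not qualify.

Product A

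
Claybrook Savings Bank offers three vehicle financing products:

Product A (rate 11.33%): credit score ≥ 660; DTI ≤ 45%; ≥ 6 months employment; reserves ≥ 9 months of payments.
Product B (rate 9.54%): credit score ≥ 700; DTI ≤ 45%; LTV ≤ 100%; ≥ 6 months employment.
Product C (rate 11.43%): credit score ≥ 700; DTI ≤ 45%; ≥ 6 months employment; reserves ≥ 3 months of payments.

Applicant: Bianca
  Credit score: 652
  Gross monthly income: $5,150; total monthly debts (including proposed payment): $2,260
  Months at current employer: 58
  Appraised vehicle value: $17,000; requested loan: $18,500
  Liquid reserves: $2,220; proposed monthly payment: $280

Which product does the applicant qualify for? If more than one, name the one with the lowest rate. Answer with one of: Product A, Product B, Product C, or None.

None

DTI = 2,260/5,150 = 43.9%.
LTV = 18,500/17,000 = 108.8%.
Reserves = 2,220/280 = 7.9 months.
Product A: score 652 < 660; DTI 43.9% ≤ 45%; employment 58 ≥ 6 mo; reserves 7.9 < 9 mo → does not qualify.
Product B: score 652 < 700; DTI 43.9% ≤ 45%; LTV 108.8% > 100%; employment 58 ≥ 6 mo → does not qualify.
Product C: score 652 < 700; DTI 43.9% ≤ 45%; employment 58 ≥ 6 mo; reserves 7.9 ≥ 3 mo → does not qualify.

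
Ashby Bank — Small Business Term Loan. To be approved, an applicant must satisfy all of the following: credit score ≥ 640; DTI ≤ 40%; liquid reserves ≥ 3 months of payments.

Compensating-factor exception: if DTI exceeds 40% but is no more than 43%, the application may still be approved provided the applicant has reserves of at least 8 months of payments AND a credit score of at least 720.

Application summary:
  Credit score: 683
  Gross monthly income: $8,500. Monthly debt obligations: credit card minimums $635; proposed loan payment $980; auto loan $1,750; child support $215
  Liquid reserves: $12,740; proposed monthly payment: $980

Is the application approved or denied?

Denied

Credit score 683 ≥ 640 (meets base)
Total debts = (635 + 980 + 1,750 + 215) = 3,580. DTI = 3,580/8,500 = 42.1% > 40% — standard DTI limit exceeded.
Reserves = 12,740/980 = 13.0 months ≥ 3
DTI 42.1% is within the 40%–43% exception band; checking compensating factors.
Reserves 13.0 ≥ 8 months; credit score 683 < 720.
Override conditions not both satisfied; exception does not apply.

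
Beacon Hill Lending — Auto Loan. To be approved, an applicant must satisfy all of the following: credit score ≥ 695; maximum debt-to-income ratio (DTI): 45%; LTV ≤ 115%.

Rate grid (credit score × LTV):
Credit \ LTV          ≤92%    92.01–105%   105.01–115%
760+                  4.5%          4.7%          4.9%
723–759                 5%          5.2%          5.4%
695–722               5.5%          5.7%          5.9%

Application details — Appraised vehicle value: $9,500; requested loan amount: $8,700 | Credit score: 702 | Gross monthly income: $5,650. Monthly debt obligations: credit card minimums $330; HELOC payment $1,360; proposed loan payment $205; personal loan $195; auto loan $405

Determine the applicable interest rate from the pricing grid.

Credit score 702 ≥ 695; Total monthly debts = (330 + 1,360 + 205 + 195 + 405) = 2,495. DTI: 2,495 ÷ 5,650 = 44.2%, within the 45% cap
LTV = 8,700/9,500 = 91.6% ≤ 115%
Credit 702 → row 695–722; LTV 91.6% → column ≤92%. Grid cell → 5.5%.

5.5%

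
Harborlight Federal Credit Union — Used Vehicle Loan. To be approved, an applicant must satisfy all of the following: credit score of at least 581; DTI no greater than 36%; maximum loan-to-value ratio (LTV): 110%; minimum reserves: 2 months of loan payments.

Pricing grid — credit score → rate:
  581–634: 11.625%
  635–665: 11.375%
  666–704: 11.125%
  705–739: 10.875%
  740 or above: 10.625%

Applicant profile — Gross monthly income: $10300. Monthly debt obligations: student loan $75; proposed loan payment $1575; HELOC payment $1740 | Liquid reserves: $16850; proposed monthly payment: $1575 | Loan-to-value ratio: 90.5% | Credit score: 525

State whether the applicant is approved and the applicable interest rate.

Credit score 525 < 581 (below minimum)
LTV 90.5% ≤ 110%
Liquid reserves cover 16,850/1,575 = 10.7 months — ≥ 2 required
Total monthly debts = (75 + 1,575 + 1,740) = 3,390. DTI = 3,390/10,300 = 32.9% ≤ 36%
Not all requirements met → denied.

Denied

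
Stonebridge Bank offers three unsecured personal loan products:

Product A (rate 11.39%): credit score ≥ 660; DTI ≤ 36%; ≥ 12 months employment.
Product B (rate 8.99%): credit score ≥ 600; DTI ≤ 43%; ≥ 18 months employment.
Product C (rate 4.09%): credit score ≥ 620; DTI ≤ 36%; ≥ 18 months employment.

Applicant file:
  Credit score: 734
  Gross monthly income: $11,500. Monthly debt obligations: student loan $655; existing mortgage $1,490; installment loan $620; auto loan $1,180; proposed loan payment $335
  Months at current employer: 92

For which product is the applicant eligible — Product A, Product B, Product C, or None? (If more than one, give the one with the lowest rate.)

Product B

Total debts = (655 + 1,490 + 620 + 1,180 + 335) = 4,280; DTI = 4,280/11,500 = 37.2%.
Product A: score 734 ≥ 660; DTI 37.2% > 36%; employment 92 ≥ 12 mo → does not qualify.
Product B: score 734 ≥ 600; DTI 37.2% ≤ 43%; employment 92 ≥ 18 mo → qualifies.
Product C: score 734 ≥ 620; DTI 37.2% > 36%; employment 92 ≥ 18 mo → does not qualify.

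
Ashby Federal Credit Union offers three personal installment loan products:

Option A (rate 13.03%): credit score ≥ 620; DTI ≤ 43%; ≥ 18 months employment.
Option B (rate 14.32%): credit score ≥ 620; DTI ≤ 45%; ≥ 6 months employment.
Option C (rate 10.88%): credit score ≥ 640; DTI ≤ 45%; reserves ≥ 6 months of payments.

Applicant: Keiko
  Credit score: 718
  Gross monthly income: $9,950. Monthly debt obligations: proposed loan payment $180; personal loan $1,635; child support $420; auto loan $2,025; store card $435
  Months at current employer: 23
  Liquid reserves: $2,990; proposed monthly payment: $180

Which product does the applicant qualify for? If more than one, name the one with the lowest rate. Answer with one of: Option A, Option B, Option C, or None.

None

Total debts = (180 + 1,635 + 420 + 2,025 + 435) = 4,695; DTI = 4,695/9,950 = 47.2%.
Reserves = 2,990/180 = 16.6 months.
Option A: score 718 ≥ 620; DTI 47.2% > 43%; employment 23 ≥ 18 mo → does not qualify.
Option B: score 718 ≥ 620; DTI 47.2% > 45%; employment 23 ≥ 6 mo → does not qualify.
Option C: score 718 ≥ 640; DTI 47.2% > 45%; reserves 16.6 ≥ 6 mo → does not qualify.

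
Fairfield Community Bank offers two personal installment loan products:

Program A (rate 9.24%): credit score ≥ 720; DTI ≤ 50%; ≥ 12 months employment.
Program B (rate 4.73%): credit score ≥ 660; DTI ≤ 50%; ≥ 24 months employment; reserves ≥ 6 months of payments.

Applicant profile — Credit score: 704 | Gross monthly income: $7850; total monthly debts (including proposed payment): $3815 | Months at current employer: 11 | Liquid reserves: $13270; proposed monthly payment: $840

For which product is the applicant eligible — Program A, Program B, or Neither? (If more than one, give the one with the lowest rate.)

DTI = 3,815/7,850 = 48.6%.
Reserves = 13,270/840 = 15.8 months.
Program A: score 704 < 720; DTI 48.6% ≤ 50%; employment 11 < 12 mo → does not qualify.
Program B: score 704 ≥ 660; DTI 48.6% ≤ 50%; employment 11 < 24 mo; reserves 15.8 ≥ 6 mo → does not qualify.

Neither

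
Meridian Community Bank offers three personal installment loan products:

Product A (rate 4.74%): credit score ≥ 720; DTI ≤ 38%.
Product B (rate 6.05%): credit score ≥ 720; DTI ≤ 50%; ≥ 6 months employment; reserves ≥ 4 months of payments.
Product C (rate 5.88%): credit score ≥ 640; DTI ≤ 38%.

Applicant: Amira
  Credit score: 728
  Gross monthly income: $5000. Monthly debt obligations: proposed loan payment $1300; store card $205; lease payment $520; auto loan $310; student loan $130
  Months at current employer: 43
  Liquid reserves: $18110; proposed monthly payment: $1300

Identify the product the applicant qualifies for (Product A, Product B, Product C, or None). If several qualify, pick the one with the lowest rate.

Product B

Total debts = (1,300 + 205 + 520 + 310 + 130) = 2,465; DTI = 2,465/5,000 = 49.3%.
Reserves = 18,110/1,300 = 13.9 months.
Product A: score 728 ≥ 720; DTI 49.3% > 38% → does not qualify.
Product B: score 728 ≥ 720; DTI 49.3% ≤ 50%; employment 43 ≥ 6 mo; reserves 13.9 ≥ 4 mo → qualifies.
Product C: score 728 ≥ 640; DTI 49.3% > 38% → does not qualify.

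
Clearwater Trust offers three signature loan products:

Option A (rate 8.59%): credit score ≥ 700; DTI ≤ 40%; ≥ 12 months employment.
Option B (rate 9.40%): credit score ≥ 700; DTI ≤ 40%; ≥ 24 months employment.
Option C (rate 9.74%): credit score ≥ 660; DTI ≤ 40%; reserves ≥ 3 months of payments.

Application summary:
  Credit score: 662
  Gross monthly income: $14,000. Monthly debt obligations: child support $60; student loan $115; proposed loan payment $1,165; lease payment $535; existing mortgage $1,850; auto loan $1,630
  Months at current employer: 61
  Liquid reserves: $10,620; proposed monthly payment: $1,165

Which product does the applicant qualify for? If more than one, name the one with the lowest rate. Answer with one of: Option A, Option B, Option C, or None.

Total debts = (60 + 115 + 1,165 + 535 + 1,850 + 1,630) = 5,355; DTI = 5,355/14,000 = 38.2%.
Reserves = 10,620/1,165 = 9.1 months.
Option A: score 662 < 700; DTI 38.2% ≤ 40%; employment 61 ≥ 12 mo → does not qualify.
Option B: score 662 < 700; DTI 38.2% ≤ 40%; employment 61 ≥ 24 mo → does not qualify.
Option C: score 662 ≥ 660; DTI 38.2% ≤ 40%; reserves 9.1 ≥ 3 mo → qualifies.

Option C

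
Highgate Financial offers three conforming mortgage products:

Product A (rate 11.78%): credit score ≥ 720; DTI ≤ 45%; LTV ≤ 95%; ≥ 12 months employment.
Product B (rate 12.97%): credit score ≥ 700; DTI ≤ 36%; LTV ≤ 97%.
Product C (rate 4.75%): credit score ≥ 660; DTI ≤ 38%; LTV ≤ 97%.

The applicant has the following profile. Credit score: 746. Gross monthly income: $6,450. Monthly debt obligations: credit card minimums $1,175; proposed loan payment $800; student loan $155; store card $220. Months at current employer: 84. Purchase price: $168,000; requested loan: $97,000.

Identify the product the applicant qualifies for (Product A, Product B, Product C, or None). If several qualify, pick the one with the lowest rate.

Product C

Total debts = (1,175 + 800 + 155 + 220) = 2,350; DTI = 2,350/6,450 = 36.4%.
LTV = 97,000/168,000 = 57.7%.
Product A: score 746 ≥ 720; DTI 36.4% ≤ 45%; LTV 57.7% ≤ 95%; employment 84 ≥ 12 mo → qualifies.
Product B: score 746 ≥ 700; DTI 36.4% > 36%; LTV 57.7% ≤ 97% → does not qualify.
Product C: score 746 ≥ 660; DTI 36.4% ≤ 38%; LTV 57.7% ≤ 97% → qualifies.
Qualifying: Product A, Product C. Lowest rate is 4.75% → Product C.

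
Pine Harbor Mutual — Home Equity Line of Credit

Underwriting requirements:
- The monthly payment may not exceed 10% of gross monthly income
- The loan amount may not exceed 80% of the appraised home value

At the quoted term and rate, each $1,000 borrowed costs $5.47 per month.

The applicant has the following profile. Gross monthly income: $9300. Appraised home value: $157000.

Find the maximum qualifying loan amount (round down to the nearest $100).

Payment cap: 10% × $9,300 = $930/month.
At $5.47 per $1,000, that supports 930/5.47 × 1,000 ≈ $170,018 → $170,000.
LTV cap: 80% × $157,000 = $125,600 → $125,600.
Binding constraint: loan-to-value.

$125,600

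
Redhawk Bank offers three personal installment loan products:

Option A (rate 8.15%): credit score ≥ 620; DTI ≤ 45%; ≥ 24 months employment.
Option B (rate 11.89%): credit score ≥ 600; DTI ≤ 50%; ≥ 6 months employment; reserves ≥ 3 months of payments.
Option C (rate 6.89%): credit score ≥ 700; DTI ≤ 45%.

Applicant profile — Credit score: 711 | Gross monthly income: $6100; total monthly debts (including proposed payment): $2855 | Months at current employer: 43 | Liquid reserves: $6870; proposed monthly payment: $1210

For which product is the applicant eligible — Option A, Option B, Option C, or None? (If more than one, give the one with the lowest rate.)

Option B

DTI = 2,855/6,100 = 46.8%.
Reserves = 6,870/1,210 = 5.7 months.
Option A: score 711 ≥ 620; DTI 46.8% > 45%; employment 43 ≥ 24 mo → does not qualify.
Option B: score 711 ≥ 600; DTI 46.8% ≤ 50%; employment 43 ≥ 6 mo; reserves 5.7 ≥ 3 mo → qualifies.
Option C: score 711 ≥ 700; DTI 46.8% > 45% → does not qualify.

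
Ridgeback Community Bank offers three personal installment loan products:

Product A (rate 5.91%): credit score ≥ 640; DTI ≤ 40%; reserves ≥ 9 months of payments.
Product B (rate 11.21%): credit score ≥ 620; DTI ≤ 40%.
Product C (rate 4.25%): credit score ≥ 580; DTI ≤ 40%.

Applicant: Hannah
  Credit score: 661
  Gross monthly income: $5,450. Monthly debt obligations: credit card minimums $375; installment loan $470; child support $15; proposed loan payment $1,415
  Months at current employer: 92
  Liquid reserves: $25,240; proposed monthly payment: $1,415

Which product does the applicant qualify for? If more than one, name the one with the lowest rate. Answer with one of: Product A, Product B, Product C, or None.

Total debts = (375 + 470 + 15 + 1,415) = 2,275; DTI = 2,275/5,450 = 41.7%.
Reserves = 25,240/1,415 = 17.8 months.
Product A: score 661 ≥ 640; DTI 41.7% > 40%; reserves 17.8 ≥ 9 mo → does not qualify.
Product B: score 661 ≥ 620; DTI 41.7% > 40% → does not qualify.
Product C: score 661 ≥ 580; DTI 41.7% > 40% → does not qualify.

None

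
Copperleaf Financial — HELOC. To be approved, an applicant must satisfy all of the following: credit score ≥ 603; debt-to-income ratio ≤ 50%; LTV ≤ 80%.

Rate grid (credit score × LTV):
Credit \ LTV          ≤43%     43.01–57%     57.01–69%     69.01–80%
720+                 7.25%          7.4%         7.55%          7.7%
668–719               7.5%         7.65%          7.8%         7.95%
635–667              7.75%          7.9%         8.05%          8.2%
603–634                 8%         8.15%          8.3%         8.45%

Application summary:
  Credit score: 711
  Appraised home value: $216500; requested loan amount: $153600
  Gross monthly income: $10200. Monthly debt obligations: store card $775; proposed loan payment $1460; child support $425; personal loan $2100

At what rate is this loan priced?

7.95%

Credit score 711 ≥ 603; Total monthly debts = (775 + 1,460 + 425 + 2,100) = 4,760. DTI = 4,760/10,200 = 46.7% ≤ 50%
LTV = 153,600/216,500 = 70.9% ≤ 80%
Score 711 is in the 668–719 band; LTV 70.9% is in the 69.01–80% band → 7.95%.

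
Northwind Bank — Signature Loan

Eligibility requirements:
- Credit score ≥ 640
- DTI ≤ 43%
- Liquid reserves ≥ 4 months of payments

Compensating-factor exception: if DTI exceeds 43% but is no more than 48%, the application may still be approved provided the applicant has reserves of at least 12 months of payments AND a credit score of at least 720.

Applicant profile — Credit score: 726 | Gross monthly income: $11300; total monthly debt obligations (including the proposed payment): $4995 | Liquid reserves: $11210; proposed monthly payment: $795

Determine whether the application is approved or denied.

Credit score 726 ≥ 640 (meets base)
DTI = 4,995/11,300 = 44.2% > 43% — standard DTI limit exceeded.
Liquid reserves cover 11,210/795 = 14.1 months — ≥ 4 required
44.2% falls in the override range (43%–48%), so the compensating-factor test applies.
Override check — reserves: 14.1 mo (ok); score: 726 (ok).
Both compensating conditions met → exception applies.

Approved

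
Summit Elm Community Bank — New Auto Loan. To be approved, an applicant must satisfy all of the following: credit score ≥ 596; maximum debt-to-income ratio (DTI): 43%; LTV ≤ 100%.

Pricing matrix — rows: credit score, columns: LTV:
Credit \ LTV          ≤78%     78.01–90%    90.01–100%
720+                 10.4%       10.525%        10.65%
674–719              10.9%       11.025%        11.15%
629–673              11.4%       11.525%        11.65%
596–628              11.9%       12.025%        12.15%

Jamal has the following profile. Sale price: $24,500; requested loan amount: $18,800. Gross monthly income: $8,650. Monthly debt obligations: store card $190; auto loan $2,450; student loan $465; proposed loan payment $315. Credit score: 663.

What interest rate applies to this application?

11.4%

Credit score 663 ≥ 596; Total monthly debts = (190 + 2,450 + 465 + 315) = 3,420. DTI = 3,420/8,650 = 39.5% ≤ 43%
Loan-to-value = 18,800/24,500 = 76.7% — pass (100% max)
Credit 663 → row 629–673; LTV 76.7% → column ≤78%. Grid cell → 11.4%.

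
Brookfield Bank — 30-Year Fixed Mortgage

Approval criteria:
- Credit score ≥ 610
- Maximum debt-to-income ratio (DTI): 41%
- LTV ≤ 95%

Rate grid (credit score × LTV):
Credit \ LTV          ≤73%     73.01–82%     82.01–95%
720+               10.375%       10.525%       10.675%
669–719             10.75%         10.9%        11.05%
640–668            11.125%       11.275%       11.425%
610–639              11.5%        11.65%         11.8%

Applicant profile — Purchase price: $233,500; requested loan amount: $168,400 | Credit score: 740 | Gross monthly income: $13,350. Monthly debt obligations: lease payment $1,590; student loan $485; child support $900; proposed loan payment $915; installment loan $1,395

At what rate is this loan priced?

Credit score 740 ≥ 610; Total monthly debts = (1,590 + 485 + 900 + 915 + 1,395) = 5,285. Debt-to-income = 5,285/13,350 = 39.6% — meets 41% limit
LTV = 168,400/233,500 = 72.1% ≤ 95%
Row: 740 falls in 720+. Column: 72.1% falls in ≤73%. Rate = 10.375%.

10.375%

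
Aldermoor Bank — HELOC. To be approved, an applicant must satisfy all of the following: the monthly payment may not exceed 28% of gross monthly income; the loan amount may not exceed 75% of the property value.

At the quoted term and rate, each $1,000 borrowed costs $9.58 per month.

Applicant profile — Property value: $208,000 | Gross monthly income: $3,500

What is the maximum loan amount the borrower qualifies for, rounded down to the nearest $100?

Payment cap: 28% × $3,500 = $980/month.
At $9.58 per $1,000, that supports 980/9.58 × 1,000 ≈ $102,296 → $102,200.
LTV cap: 75% × $208,000 = $156,000 → $156,000.
Binding constraint: payment-to-income.

$102,200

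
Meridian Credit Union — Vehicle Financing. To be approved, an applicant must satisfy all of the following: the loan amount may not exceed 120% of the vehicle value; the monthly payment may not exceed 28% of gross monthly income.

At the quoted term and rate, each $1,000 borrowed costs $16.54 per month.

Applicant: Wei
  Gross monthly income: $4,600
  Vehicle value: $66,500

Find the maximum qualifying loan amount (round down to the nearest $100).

Payment cap: 28% × $4,600 = $1,288/month.
At $16.54 per $1,000, that supports 1,288/16.54 × 1,000 ≈ $77,871 → $77,800.
LTV cap: 120% × $66,500 = $79,800 → $79,800.
Binding constraint: payment-to-income.

$77,800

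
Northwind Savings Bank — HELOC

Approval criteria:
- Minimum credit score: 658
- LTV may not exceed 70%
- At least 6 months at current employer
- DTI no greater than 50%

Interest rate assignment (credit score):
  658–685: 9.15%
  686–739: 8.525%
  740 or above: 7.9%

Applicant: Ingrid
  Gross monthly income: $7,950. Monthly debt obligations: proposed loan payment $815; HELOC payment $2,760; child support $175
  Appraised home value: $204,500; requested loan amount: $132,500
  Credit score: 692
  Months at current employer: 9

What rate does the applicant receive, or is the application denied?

Approved at 8.525%

Credit score 692 ≥ 658 (meets minimum)
Employment 9 ≥ 6 months
LTV = 132,500/204,500 = 64.8% ≤ 70%
Total monthly debts = (815 + 2,760 + 175) = 3,750. DTI: 3,750 ÷ 7,950 = 47.2%, within the 50% cap
All requirements met. Score 692 falls in the 686–739 tier → 8.525%.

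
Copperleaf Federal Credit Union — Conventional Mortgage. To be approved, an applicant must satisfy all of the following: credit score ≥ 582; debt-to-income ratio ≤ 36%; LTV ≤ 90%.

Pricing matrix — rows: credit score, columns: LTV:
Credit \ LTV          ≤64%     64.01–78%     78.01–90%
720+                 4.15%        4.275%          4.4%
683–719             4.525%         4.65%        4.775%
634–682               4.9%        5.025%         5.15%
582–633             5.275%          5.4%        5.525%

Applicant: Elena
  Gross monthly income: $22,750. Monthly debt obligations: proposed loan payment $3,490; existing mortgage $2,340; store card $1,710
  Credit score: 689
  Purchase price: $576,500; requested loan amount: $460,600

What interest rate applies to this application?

Credit score 689 ≥ 582; Total monthly debts = (3,490 + 2,340 + 1,710) = 7,540. DTI = 7,540/22,750 = 33.1% ≤ 36%
Loan-to-value = 460,600/576,500 = 79.9% — pass (90% max)
Row: 689 falls in 683–719. Column: 79.9% falls in 78.01–90%. Rate = 4.775%.

4.775%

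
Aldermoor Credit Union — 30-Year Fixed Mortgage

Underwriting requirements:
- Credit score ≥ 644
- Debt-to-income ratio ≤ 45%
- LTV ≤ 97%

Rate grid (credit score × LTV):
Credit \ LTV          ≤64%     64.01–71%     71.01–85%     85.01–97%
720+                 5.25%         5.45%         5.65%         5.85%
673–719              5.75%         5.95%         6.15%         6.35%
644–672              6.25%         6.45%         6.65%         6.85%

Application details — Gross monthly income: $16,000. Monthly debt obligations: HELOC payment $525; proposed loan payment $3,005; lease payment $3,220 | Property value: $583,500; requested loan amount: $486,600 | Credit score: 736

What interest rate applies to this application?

5.65%

Credit score 736 ≥ 644; Total monthly debts = (525 + 3,005 + 3,220) = 6,750. DTI: 6,750 ÷ 16,000 = 42.2%, within the 45% cap
LTV = 486,600/583,500 = 83.4% ≤ 97%
Credit 736 → row 720+; LTV 83.4% → column 71.01–85%. Grid cell → 5.65%.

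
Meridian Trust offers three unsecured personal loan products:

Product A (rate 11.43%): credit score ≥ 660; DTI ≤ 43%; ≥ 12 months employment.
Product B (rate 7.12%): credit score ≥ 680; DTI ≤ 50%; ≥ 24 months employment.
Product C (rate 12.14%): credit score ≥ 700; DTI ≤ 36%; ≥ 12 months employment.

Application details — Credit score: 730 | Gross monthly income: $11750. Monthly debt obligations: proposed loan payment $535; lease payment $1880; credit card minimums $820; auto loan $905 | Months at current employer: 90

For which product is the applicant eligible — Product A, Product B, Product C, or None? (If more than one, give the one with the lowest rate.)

Total debts = (535 + 1,880 + 820 + 905) = 4,140; DTI = 4,140/11,750 = 35.2%.
Product A: score 730 ≥ 660; DTI 35.2% ≤ 43%; employment 90 ≥ 12 mo → qualifies.
Product B: score 730 ≥ 680; DTI 35.2% ≤ 50%; employment 90 ≥ 24 mo → qualifies.
Product C: score 730 ≥ 700; DTI 35.2% ≤ 36%; employment 90 ≥ 12 mo → qualifies.
Qualifying: Product A, Product B, Product C. Lowest rate is 7.12% → Product B.

Product B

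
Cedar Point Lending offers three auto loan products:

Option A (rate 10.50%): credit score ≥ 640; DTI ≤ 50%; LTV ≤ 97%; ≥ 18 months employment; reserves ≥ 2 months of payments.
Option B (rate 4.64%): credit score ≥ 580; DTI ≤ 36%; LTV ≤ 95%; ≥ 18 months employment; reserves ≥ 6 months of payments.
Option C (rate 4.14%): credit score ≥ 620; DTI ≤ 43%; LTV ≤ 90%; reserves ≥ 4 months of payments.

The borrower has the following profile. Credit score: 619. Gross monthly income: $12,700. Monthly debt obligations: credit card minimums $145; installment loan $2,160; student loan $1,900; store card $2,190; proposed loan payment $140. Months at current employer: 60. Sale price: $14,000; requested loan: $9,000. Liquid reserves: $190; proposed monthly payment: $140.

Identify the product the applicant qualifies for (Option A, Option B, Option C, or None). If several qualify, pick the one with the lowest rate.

None

Total debts = (145 + 2,160 + 1,900 + 2,190 + 140) = 6,535; DTI = 6,535/12,700 = 51.5%.
LTV = 9,000/14,000 = 64.3%.
Reserves = 190/140 = 1.4 months.
Option A: score 619 < 640; DTI 51.5% > 50%; LTV 64.3% ≤ 97%; employment 60 ≥ 18 mo; reserves 1.4 < 2 mo → does not qualify.
Option B: score 619 ≥ 580; DTI 51.5% > 36%; LTV 64.3% ≤ 95%; employment 60 ≥ 18 mo; reserves 1.4 < 6 mo → does not qualify.
Option C: score 619 < 620; DTI 51.5% > 43%; LTV 64.3% ≤ 90%; reserves 1.4 < 4 mo → does not qualify.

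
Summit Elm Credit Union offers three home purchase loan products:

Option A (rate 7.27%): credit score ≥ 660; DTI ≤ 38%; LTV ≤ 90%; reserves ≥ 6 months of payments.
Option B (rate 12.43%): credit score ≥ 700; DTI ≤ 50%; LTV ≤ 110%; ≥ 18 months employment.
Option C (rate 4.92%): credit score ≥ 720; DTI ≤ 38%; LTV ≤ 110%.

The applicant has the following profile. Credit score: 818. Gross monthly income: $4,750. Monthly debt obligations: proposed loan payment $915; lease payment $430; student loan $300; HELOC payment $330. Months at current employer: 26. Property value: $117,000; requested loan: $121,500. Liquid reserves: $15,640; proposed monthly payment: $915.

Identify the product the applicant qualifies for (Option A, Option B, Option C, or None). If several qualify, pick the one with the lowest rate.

Option B

Total debts = (915 + 430 + 300 + 330) = 1,975; DTI = 1,975/4,750 = 41.6%.
LTV = 121,500/117,000 = 103.8%.
Reserves = 15,640/915 = 17.1 months.
Option A: score 818 ≥ 660; DTI 41.6% > 38%; LTV 103.8% > 90%; reserves 17.1 ≥ 6 mo → does not qualify.
Option B: score 818 ≥ 700; DTI 41.6% ≤ 50%; LTV 103.8% ≤ 110%; employment 26 ≥ 18 mo → qualifies.
Option C: score 818 ≥ 720; DTI 41.6% > 38%; LTV 103.8% ≤ 110% → does not qualify.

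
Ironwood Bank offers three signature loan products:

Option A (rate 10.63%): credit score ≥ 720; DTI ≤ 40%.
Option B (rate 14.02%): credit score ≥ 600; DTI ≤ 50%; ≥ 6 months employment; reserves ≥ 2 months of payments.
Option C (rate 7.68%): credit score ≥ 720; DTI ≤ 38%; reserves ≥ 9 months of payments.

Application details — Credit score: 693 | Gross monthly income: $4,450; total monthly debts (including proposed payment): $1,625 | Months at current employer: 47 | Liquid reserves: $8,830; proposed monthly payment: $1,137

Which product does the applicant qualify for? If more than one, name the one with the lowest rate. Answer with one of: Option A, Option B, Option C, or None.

Option B

DTI = 1,625/4,450 = 36.5%.
Reserves = 8,830/1,137 = 7.8 months.
Option A: score 693 < 720; DTI 36.5% ≤ 40% → does not qualify.
Option B: score 693 ≥ 600; DTI 36.5% ≤ 50%; employment 47 ≥ 6 mo; reserves 7.8 ≥ 2 mo → qualifies.
Option C: score 693 < 720; DTI 36.5% ≤ 38%; reserves 7.8 < 9 mo → does not qualify.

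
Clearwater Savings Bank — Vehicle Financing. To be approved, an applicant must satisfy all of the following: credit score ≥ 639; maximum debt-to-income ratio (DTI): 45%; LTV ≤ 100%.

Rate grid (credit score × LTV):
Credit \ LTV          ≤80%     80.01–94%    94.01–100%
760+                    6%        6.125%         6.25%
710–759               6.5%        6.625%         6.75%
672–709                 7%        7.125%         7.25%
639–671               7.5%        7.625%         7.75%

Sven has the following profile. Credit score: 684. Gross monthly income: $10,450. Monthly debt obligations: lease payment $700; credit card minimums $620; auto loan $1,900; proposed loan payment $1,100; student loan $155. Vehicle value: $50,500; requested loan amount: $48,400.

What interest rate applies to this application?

7.25%

Credit score 684 ≥ 639; Total monthly debts = (700 + 620 + 1,900 + 1,100 + 155) = 4,475. DTI = 4,475/10,450 = 42.8% ≤ 45%
Loan-to-value = 48,400/50,500 = 95.8% — pass (100% max)
Credit 684 → row 672–709; LTV 95.8% → column 94.01–100%. Grid cell → 7.25%.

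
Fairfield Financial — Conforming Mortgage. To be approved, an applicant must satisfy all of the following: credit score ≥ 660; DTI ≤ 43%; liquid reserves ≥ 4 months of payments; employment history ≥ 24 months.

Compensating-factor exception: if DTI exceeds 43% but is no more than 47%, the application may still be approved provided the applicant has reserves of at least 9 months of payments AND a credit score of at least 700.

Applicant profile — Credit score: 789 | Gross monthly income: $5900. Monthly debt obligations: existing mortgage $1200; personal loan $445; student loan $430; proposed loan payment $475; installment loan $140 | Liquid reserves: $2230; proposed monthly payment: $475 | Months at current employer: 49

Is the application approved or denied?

Credit score 789 ≥ 660 (meets base)
Total debts = (1,200 + 445 + 430 + 475 + 140) = 2,690. DTI: 2,690 ÷ 5,900 = 45.6%, over the 43% base limit.
Reserves = 2,230/475 = 4.7 months ≥ 4
Employment 49 ≥ 24 months
45.6% falls in the override range (43%–47%), so the compensating-factor test applies.
Reserves 4.7 < 9 months; credit score 789 ≥ 700.
Override conditions not both satisfied; exception does not apply.

Denied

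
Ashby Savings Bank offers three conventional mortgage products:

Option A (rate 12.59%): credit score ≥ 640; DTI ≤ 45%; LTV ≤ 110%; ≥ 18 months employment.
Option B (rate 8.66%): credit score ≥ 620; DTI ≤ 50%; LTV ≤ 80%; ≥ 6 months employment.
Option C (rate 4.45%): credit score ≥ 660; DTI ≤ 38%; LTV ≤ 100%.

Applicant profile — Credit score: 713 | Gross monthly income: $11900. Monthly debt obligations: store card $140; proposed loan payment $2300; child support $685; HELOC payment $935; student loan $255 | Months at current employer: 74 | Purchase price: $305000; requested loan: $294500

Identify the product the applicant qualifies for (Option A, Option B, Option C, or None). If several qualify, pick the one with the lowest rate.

Total debts = (140 + 2,300 + 685 + 935 + 255) = 4,315; DTI = 4,315/11,900 = 36.3%.
LTV = 294,500/305,000 = 96.6%.
Option A: score 713 ≥ 640; DTI 36.3% ≤ 45%; LTV 96.6% ≤ 110%; employment 74 ≥ 18 mo → qualifies.
Option B: score 713 ≥ 620; DTI 36.3% ≤ 50%; LTV 96.6% > 80%; employment 74 ≥ 6 mo → does not qualify.
Option C: score 713 ≥ 660; DTI 36.3% ≤ 38%; LTV 96.6% ≤ 100% → qualifies.
Qualifying: Option A, Option C. Lowest rate is 4.45% → Option C.

Option C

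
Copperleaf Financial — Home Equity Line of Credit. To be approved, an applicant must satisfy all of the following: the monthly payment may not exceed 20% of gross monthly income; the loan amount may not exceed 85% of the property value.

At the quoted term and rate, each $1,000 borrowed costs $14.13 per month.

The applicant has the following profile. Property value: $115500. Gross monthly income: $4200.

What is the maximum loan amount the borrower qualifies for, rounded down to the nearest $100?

Payment cap: 20% × $4,200 = $840/month.
At $14.13 per $1,000, that supports 840/14.13 × 1,000 ≈ $59,447 → $59,400.
LTV cap: 85% × $115,500 = $98,175 → $98,100.
Binding constraint: payment-to-income.

$59,400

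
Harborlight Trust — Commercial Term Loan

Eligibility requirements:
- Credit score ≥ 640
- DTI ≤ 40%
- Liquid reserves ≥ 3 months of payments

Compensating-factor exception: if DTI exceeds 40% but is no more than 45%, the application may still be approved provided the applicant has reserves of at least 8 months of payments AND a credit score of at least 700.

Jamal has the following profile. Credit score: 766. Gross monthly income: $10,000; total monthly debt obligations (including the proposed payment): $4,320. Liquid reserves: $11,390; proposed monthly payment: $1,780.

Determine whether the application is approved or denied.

Credit score 766 ≥ 640 (meets base)
DTI: 4,320 ÷ 10,000 = 43.2%, over the 40% base limit.
Reserves = 11,390/1,780 = 6.4 months ≥ 3
43.2% falls in the override range (40%–45%), so the compensating-factor test applies.
Override check — reserves: 6.4 mo (short of 8); score: 766 (ok).
Compensating-factor requirement not fully met.

Denied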